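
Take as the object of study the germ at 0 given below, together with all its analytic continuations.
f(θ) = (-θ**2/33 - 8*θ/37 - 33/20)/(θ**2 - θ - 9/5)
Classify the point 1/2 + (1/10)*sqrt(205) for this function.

The point is a pole of order 1.

The denominator factor θ**2 - θ - 9/5 vanishes at 1/2 + (1/10)*sqrt(205) and appears to the power 1; the numerator there equals -8927/4884 - (301/12210)*sqrt(205), nonzero, and no other factor vanishes.
Hence a pole whose order is the multiplicity, 1.


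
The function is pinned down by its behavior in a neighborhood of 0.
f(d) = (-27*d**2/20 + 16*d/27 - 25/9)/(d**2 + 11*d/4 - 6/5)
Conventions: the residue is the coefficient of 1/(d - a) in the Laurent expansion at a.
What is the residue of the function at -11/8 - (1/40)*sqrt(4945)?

The residue is 9299/4320 + (891413/21362400)*sqrt(4945).

The factor d**2 + 11*d/4 - 6/5 splits as (d - a)(d - a') with a = -11/8 - (1/40)*sqrt(4945), a' = -11/8 + (1/40)*sqrt(4945). At the order-1 pole a set g(d) = (d - a)*f(d) = [-27*d**2/20 + 16*d/27 - 25/9] / (d - a').
Simple pole: residue = g(a) at a = -11/8 - (1/40)*sqrt(4945), which is 9299/4320 + (891413/21362400)*sqrt(4945).


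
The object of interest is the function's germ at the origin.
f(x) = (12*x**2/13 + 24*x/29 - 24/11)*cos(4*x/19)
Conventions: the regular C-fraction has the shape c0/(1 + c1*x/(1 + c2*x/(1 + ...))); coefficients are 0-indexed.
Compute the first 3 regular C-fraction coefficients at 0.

The regular C-fraction coefficients are [-24/11, 11/29, -4650245/2994134].

Taylor coefficients (expand at 0): a_0 = -24/11, a_1 = 24/29, a_2 = 50148/51623.
c0 = a_0 = -24/11. Peel one level at a time: if S = 1 + c*x/S' with S'(0) = 1, then c is the x-coefficient of S and S' = c*x/(S - 1).
S_1 = c0/f = 1 + (11/29)*x + (4650245/7893626)*x^2 + ...; c1 = 11/29.
S_2 = c1*x/(S_1 - 1) = 1 + (-4650245/2994134)*x + ...; c2 = -4650245/2994134.


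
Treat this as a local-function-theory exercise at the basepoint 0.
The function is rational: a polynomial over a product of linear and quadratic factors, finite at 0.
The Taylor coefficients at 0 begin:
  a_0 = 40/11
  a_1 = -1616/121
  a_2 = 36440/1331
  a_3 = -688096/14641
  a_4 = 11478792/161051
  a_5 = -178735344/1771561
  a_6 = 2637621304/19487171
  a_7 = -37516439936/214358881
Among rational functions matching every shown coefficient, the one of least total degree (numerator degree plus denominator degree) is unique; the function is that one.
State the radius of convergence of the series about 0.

The radius of convergence is 1.

No rational of total degree below 5 reproduces all 8 coefficients; solving the [1/4] Pade equations on them gives f(φ) = (7*φ - 5)/((φ - 11/8)*(φ + 1)**3), whose expansion matches every shown term.
Denominator factor (φ - 11/8): pole of order 1 at 11/8, modulus 11/8.
Denominator factor (φ + 1)^3: pole of order 3 at -1, modulus 1.
The radius of convergence is the smallest modulus among the singular points: 1.


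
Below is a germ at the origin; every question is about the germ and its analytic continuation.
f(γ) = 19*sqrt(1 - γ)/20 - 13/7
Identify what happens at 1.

The point is an algebraic (square-root) branch point.

The term (19/20)*sqrt(1 - γ/(1)) has argument 1 - 1/(1) = 0 at 1: a square-root (algebraic, two-sheeted) branch point; the remaining terms are analytic or single-valued there.


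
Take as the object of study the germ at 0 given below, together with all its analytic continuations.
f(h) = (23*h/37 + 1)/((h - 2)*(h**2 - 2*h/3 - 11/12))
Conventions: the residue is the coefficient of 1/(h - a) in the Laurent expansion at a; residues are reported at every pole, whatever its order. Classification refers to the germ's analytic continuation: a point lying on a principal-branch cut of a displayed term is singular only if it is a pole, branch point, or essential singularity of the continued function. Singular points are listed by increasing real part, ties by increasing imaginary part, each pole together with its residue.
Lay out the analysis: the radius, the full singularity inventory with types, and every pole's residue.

Radius of convergence at 0: -1/3 + (1/6)*sqrt(37).
At 1/3 - (1/6)*sqrt(37): a pole of order 1; residue -166/259 + (1177/9583)*sqrt(37).
At 1/3 + (1/6)*sqrt(37): a pole of order 1; residue -166/259 - (1177/9583)*sqrt(37).
At 2: a pole of order 1; residue 332/259.


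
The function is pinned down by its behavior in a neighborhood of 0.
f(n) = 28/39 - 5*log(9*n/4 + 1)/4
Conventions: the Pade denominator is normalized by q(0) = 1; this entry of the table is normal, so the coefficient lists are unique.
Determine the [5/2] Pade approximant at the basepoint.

Taylor coefficients needed (expand at 0): a_0 = 28/39, a_1 = -45/16, a_2 = 405/128, a_3 = -1215/256, a_4 = 32805/4096, a_5 = -59049/4096, a_6 = 885735/32768, a_7 = -23914845/458752.
Write the denominator as Q(n) = 1 + q1*n + q2*n^2. Requiring Q*f - P = O(n^8) with deg P <= 5 kills the coefficients of n^6..n^7 in Q*f:
  n^6: a_6 + q1*a_5 + q2*a_4 = 0, i.e. 885735/32768 + (-59049/4096)*q1 + (32805/4096)*q2 = 0.
  n^7: a_7 + q1*a_6 + q2*a_5 = 0, i.e. -23914845/458752 + (885735/32768)*q1 + (-59049/4096)*q2 = 0.
Solving this linear system: q1 = 45/14, q2 = 135/56.
The numerator is Q*f truncated at degree 5: P0 = a_0 = 28/39; P1 = a_1 + q1*a_0 = -105/208; P2 = a_2 + q1*a_1 + q2*a_0 = -48285/11648; P3 = a_3 + q1*a_2 + q2*a_1 = -1215/896; P4 = a_4 + q1*a_3 + q2*a_2 = 10935/28672; P5 = a_5 + q1*a_4 + q2*a_3 = -6561/57344.

The Pade approximant has numerator coefficients [28/39, -105/208, -48285/11648, -1215/896, 10935/28672, -6561/57344]; denominator coefficients [1, 45/14, 135/56].


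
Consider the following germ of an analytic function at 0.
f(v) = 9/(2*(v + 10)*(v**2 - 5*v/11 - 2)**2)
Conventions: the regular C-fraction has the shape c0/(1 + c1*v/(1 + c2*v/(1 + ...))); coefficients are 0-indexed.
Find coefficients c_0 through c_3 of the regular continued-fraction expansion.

The regular C-fraction coefficients are [9/80, 61/110, 2185/1342, -2910157/1466135].

Taylor coefficients (expand at 0): a_0 = 9/80, a_1 = -549/8800, a_2 = 65907/484000, a_3 = -5089977/53240000.
c0 = a_0 = 9/80. Peel one level at a time: if S = 1 + c*v/S' with S'(0) = 1, then c is the v-coefficient of S and S' = c*v/(S - 1).
S_1 = c0/f = 1 + (61/110)*v + (-437/484)*v^2 + ...; c1 = 61/110.
S_2 = c1*v/(S_1 - 1) = 1 + (2185/1342)*v + (2910157/900482)*v^2 + ...; c2 = 2185/1342.
S_3 = c2*v/(S_2 - 1) = 1 + (-2910157/1466135)*v + ...; c3 = -2910157/1466135.


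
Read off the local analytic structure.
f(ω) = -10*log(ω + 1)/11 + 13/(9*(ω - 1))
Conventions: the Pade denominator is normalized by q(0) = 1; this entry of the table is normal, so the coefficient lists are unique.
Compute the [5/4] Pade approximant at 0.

Taylor coefficients needed (expand at 0): a_0 = -13/9, a_1 = -233/99, a_2 = -98/99, a_3 = -173/99, a_4 = -241/198, a_5 = -161/99, a_6 = -128/99, a_7 = -1091/693, a_8 = -527/396, a_9 = -17/11.
Write the denominator as Q(ω) = 1 + q1*ω + q2*ω^2 + q3*ω^3 + q4*ω^4. Requiring Q*f - P = O(ω^10) with deg P <= 5 kills the coefficients of ω^6..ω^9 in Q*f:
  ω^6: a_6 + q1*a_5 + q2*a_4 + q3*a_3 + q4*a_2 = 0, i.e. -128/99 + (-161/99)*q1 + (-241/198)*q2 + (-173/99)*q3 + (-98/99)*q4 = 0.
  ω^7: a_7 + q1*a_6 + q2*a_5 + q3*a_4 + q4*a_3 = 0, i.e. -1091/693 + (-128/99)*q1 + (-161/99)*q2 + (-241/198)*q3 + (-173/99)*q4 = 0.
  ω^8: a_8 + q1*a_7 + q2*a_6 + q3*a_5 + q4*a_4 = 0, i.e. -527/396 + (-1091/693)*q1 + (-128/99)*q2 + (-161/99)*q3 + (-241/198)*q4 = 0.
  ω^9: a_9 + q1*a_8 + q2*a_7 + q3*a_6 + q4*a_5 = 0, i.e. -17/11 + (-527/396)*q1 + (-1091/693)*q2 + (-128/99)*q3 + (-161/99)*q4 = 0.
Solving this linear system: q1 = 520418/652935, q2 = -1636936/1958805, q3 = -1603831/1958805, q4 = -3910769/27423270.
The numerator is Q*f truncated at degree 5: P0 = a_0 = -13/9; P1 = a_1 + q1*a_0 = -226553629/64640565; P2 = a_2 + q1*a_1 + q2*a_0 = -321653224/193921695; P3 = a_3 + q1*a_2 + q2*a_1 + q3*a_0 = 118877764/193921695; P4 = a_4 + q1*a_3 + q2*a_2 + q3*a_1 + q4*a_0 = 158491943/452483955; P5 = a_5 + q1*a_4 + q2*a_3 + q3*a_2 + q4*a_1 = 1012679/100551990.

The Pade approximant has numerator coefficients [-13/9, -226553629/64640565, -321653224/193921695, 118877764/193921695, 158491943/452483955, 1012679/100551990]; denominator coefficients [1, 520418/652935, -1636936/1958805, -1603831/1958805, -3910769/27423270].


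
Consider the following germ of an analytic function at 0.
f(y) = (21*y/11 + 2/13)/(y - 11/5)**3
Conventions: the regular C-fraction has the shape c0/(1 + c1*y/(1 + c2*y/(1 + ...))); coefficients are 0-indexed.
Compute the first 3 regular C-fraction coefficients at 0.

Taylor coefficients (expand at 0): a_0 = -250/17303, a_1 = -37875/190333, a_2 = -549375/2093663.
c0 = a_0 = -250/17303. Peel one level at a time: if S = 1 + c*y/S' with S'(0) = 1, then c is the y-coefficient of S and S' = c*y/(S - 1).
S_1 = c0/f = 1 + (-303/22)*y + (83019/484)*y^2 + ...; c1 = -303/22.
S_2 = c1*y/(S_1 - 1) = 1 + (27673/2222)*y + ...; c2 = 27673/2222.

The regular C-fraction coefficients are [-250/17303, -303/22, 27673/2222].


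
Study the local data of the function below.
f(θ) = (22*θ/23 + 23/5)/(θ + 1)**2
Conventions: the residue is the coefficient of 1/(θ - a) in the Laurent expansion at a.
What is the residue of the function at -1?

The residue is 22/23.

At the order-2 pole -1 set g(θ) = (θ - (-1))^2*f(θ) = 22*θ/23 + 23/5.
Order-2 pole: residue = g'(a); g'(-1) = 22/23, so the residue is 22/23.


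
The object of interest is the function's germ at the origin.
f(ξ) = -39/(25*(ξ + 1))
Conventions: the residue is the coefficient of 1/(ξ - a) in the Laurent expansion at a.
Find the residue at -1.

The residue is -39/25.

At the order-1 pole -1 set g(ξ) = (ξ - (-1))*f(ξ) = -39/25.
Simple pole: residue = g(a) at a = -1, which is -39/25.


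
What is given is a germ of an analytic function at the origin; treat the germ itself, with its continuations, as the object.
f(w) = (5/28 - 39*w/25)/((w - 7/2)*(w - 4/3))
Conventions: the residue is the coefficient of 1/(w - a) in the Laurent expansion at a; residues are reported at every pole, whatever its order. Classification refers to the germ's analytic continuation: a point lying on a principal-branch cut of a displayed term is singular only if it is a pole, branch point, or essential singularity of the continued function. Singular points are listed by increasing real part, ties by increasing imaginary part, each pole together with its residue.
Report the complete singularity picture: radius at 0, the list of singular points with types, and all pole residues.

Denominator factor (w - 4/3): pole of order 1 at 4/3, modulus 4/3.
Denominator factor (w - 7/2): pole of order 1 at 7/2, modulus 7/2.
The radius of convergence is the smallest modulus among the singular points: 4/3.
At the order-1 pole 4/3 set g(w) = (w - (4/3))*f(w) = (5/28 - 39*w/25)/(w - 7/2).
Simple pole: residue = g(a) at a = 4/3, which is 3993/4550.
At the order-1 pole 7/2 set g(w) = (w - (7/2))*f(w) = (5/28 - 39*w/25)/(w - 4/3).
Simple pole: residue = g(a) at a = 7/2, which is -11091/4550.
List the singular points by increasing real part (a conjugate pair: the negative imaginary part first).

Radius of convergence at 0: 4/3.
At 4/3: a pole of order 1; residue 3993/4550.
At 7/2: a pole of order 1; residue -11091/4550.


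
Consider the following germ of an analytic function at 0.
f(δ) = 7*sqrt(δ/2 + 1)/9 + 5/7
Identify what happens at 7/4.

There is no denominator, hence no pole anywhere.
Branch term sqrt(1 - δ/(-2)): argument at 7/4 is 15/8, nonzero, so 7/4 is not its branch point (a point on a principal cut is still regular for the continued germ).
So the germ continues analytically to 7/4.

The point is a regular point.


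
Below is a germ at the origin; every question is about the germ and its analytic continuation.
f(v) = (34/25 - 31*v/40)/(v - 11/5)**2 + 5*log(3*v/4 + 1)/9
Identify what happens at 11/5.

The denominator factor v - 11/5 vanishes at 11/5 and appears to the power 2; the numerator there equals -69/200, nonzero, and no other factor vanishes.
The branch terms are analytic at this point.
Hence a pole whose order is the multiplicity, 2.

The point is a pole of order 2.


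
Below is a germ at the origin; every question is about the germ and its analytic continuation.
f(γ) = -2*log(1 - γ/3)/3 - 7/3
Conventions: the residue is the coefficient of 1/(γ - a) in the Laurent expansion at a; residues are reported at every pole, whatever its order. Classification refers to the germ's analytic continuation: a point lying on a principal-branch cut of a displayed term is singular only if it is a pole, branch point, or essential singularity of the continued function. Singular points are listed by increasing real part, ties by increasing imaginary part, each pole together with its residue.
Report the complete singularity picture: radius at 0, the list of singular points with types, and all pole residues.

Radius of convergence at 0: 3.
At 3: a logarithmic branch point.

Branch term (-2/3)*log(1 - γ/(3)): its argument vanishes at γ = 3, a logarithmic branch point, modulus 3.
The radius of convergence is the smallest modulus among the singular points: 3.


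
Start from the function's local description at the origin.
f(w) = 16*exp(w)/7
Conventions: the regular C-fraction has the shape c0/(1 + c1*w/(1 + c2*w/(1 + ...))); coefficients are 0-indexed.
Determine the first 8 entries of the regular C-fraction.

Taylor coefficients (expand at 0): a_0 = 16/7, a_1 = 16/7, a_2 = 8/7, a_3 = 8/21, a_4 = 2/21, a_5 = 2/105, a_6 = 1/315, a_7 = 1/2205.
c0 = a_0 = 16/7. Peel one level at a time: if S = 1 + c*w/S' with S'(0) = 1, then c is the w-coefficient of S and S' = c*w/(S - 1).
S_1 = c0/f = 1 + (-1)*w + (1/2)*w^2 + ...; c1 = -1.
S_2 = c1*w/(S_1 - 1) = 1 + (1/2)*w + (1/12)*w^2 + ...; c2 = 1/2.
S_3 = c2*w/(S_2 - 1) = 1 + (-1/6)*w + (1/36)*w^2 + ...; c3 = -1/6.
S_4 = c3*w/(S_3 - 1) = 1 + (1/6)*w + (1/60)*w^2 + ...; c4 = 1/6.
S_5 = c4*w/(S_4 - 1) = 1 + (-1/10)*w + (1/100)*w^2 + ...; c5 = -1/10.
S_6 = c5*w/(S_5 - 1) = 1 + (1/10)*w + (1/140)*w^2 + ...; c6 = 1/10.
S_7 = c6*w/(S_6 - 1) = 1 + (-1/14)*w + ...; c7 = -1/14.

The regular C-fraction coefficients are [16/7, -1, 1/2, -1/6, 1/6, -1/10, 1/10, -1/14].


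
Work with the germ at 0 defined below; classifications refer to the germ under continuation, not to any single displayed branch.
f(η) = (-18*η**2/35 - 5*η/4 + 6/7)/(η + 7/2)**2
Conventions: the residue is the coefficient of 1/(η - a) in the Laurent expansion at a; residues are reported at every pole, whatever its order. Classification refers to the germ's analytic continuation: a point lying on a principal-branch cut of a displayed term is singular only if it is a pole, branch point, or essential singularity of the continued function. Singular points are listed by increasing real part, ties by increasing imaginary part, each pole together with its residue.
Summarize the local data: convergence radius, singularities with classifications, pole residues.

Radius of convergence at 0: 7/2.
At -7/2: a pole of order 2; residue 47/20.

Denominator factor (η + 7/2)^2: pole of order 2 at -7/2, modulus 7/2.
The radius of convergence is the smallest modulus among the singular points: 7/2.
At the order-2 pole -7/2 set g(η) = (η - (-7/2))^2*f(η) = -18*η**2/35 - 5*η/4 + 6/7.
Order-2 pole: residue = g'(a); g'(-7/2) = 47/20, so the residue is 47/20.


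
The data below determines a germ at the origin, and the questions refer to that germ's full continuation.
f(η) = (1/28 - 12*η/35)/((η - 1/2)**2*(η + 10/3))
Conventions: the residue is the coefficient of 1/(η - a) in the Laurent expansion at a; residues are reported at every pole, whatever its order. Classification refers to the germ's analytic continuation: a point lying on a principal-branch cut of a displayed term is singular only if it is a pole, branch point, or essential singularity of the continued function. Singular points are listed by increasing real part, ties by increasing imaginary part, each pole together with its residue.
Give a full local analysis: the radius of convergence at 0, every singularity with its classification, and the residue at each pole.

Denominator factor (η + 10/3): pole of order 1 at -10/3, modulus 10/3.
Denominator factor (η - 1/2)^2: pole of order 2 at 1/2, modulus 1/2.
The radius of convergence is the smallest modulus among the singular points: 1/2.
At the order-1 pole -10/3 set g(η) = (η - (-10/3))*f(η) = (1/28 - 12*η/35)/(η - 1/2)**2.
Simple pole: residue = g(a) at a = -10/3, which is 297/3703.
At the order-2 pole 1/2 set g(η) = (η - (1/2))^2*f(η) = (1/28 - 12*η/35)/(η + 10/3).
Order-2 pole: residue = g'(a); g'(1/2) = -297/3703, so the residue is -297/3703.
List the singular points by increasing real part (a conjugate pair: the negative imaginary part first).

Radius of convergence at 0: 1/2.
At -10/3: a pole of order 1; residue 297/3703.
At 1/2: a pole of order 2; residue -297/3703.


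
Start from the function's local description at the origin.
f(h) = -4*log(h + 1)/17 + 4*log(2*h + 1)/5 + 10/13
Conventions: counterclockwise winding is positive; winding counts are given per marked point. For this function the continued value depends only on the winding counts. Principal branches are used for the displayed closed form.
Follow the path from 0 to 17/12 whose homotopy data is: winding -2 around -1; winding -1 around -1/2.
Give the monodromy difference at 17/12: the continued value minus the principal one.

Continued minus principal equals -(56/85)*pi*i.

The rational part is single-valued and drops out of the difference; each branch term changes only by its own monodromy.
(4/5)*log(1 - h/(-1/2)): each positive loop around -1/2 adds 2*pi*i to the log, so winding -1 contributes (4/5)*(-1)*2*pi*i = -(8/5)*pi*i.
(-4/17)*log(1 - h/(-1)): each positive loop around -1 adds 2*pi*i to the log, so winding -2 contributes (-4/17)*(-2)*2*pi*i = (16/17)*pi*i.
Summing the contributions at h = 17/12 gives -(56/85)*pi*i.


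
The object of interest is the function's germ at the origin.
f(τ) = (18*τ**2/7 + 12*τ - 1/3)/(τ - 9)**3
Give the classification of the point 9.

The point is a pole of order 3.

The denominator factor τ - 9 vanishes at 9 and appears to the power 3; the numerator there equals 6635/21, nonzero, and no other factor vanishes.
Hence a pole whose order is the multiplicity, 3.


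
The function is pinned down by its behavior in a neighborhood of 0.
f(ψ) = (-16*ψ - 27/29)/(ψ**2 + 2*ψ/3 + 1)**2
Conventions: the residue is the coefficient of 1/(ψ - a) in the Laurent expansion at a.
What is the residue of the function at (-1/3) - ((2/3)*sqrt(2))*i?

The residue is ((3447/3712)*sqrt(2))*i.

The factor ψ**2 + 2*ψ/3 + 1 splits as (ψ - a)(ψ - a') with a = (-1/3) - ((2/3)*sqrt(2))*i, a' = (-1/3) + ((2/3)*sqrt(2))*i. At the order-2 pole a set g(ψ) = (ψ - a)^2*f(ψ) = [-16*ψ - 27/29] / (ψ - a')^2.
Order-2 pole: residue = g'(a); g'((-1/3) - ((2/3)*sqrt(2))*i) = ((3447/3712)*sqrt(2))*i, so the residue is ((3447/3712)*sqrt(2))*i.


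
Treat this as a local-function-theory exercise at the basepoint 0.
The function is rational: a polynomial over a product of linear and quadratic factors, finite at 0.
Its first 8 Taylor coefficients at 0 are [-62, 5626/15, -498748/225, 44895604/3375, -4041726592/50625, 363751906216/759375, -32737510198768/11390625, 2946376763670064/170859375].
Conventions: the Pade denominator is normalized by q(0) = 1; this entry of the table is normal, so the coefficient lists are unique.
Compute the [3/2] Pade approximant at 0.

The Pade approximant has numerator coefficients [-62, 36002560946/31299297, -220250132/10433099, -6607503960/10433099]; denominator coefficients [1, -1956712738/156496485, -17378921338/156496485].

Taylor coefficients needed (read off): a_0 = -62, a_1 = 5626/15, a_2 = -498748/225, a_3 = 44895604/3375, a_4 = -4041726592/50625, a_5 = 363751906216/759375.
Write the denominator as Q(β) = 1 + q1*β + q2*β^2. Requiring Q*f - P = O(β^6) with deg P <= 3 kills the coefficients of β^4..β^5 in Q*f:
  β^4: a_4 + q1*a_3 + q2*a_2 = 0, i.e. -4041726592/50625 + (44895604/3375)*q1 + (-498748/225)*q2 = 0.
  β^5: a_5 + q1*a_4 + q2*a_3 = 0, i.e. 363751906216/759375 + (-4041726592/50625)*q1 + (44895604/3375)*q2 = 0.
Solving this linear system: q1 = -1956712738/156496485, q2 = -17378921338/156496485.
The numerator is Q*f truncated at degree 3: P0 = a_0 = -62; P1 = a_1 + q1*a_0 = 36002560946/31299297; P2 = a_2 + q1*a_1 + q2*a_0 = -220250132/10433099; P3 = a_3 + q1*a_2 + q2*a_1 = -6607503960/10433099.


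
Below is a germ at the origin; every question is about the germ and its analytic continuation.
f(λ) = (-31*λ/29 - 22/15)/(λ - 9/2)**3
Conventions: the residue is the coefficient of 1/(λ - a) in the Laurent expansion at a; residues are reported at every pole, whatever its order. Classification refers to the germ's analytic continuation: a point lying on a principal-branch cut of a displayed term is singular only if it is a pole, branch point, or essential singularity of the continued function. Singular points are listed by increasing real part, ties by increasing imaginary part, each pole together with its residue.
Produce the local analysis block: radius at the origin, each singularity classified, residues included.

Radius of convergence at 0: 9/2.
At 9/2: a pole of order 3; residue 0.

Denominator factor (λ - 9/2)^3: pole of order 3 at 9/2, modulus 9/2.
The radius of convergence is the smallest modulus among the singular points: 9/2.
At the order-3 pole 9/2 set g(λ) = (λ - (9/2))^3*f(λ) = -31*λ/29 - 22/15.
Order-3 pole: residue = g''(a)/2; g''(9/2) = 0, so the residue is 0.


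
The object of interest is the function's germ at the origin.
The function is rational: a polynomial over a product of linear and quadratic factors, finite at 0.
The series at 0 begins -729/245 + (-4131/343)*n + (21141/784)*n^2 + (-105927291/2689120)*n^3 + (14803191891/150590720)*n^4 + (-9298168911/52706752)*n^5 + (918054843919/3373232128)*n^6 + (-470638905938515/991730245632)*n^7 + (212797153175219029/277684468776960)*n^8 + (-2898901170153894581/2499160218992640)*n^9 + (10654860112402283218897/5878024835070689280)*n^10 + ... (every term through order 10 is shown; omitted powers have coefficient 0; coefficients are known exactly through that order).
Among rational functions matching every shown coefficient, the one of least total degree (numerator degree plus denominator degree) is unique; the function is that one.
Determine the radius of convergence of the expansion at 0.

No rational of total degree below 9 reproduces all 11 coefficients; solving the [2/7] Pade equations on them gives f(n) = (n**2/5 - 17*n/2 - 7/5)/((n + 7/9)**3*(n**2 - 11*n/12 + 1)**2), whose expansion matches every shown term.
Denominator factor (n + 7/9)^3: pole of order 3 at -7/9, modulus 7/9.
Denominator factor (n**2 - 11*n/12 + 1)^2: discriminant -455/144, complex-conjugate roots (11/24) + ((1/24)*sqrt(455))*i and (11/24) - ((1/24)*sqrt(455))*i; poles of order 2, moduli 1 and 1.
The radius of convergence is the smallest modulus among the singular points: 7/9.

The radius of convergence is 7/9.


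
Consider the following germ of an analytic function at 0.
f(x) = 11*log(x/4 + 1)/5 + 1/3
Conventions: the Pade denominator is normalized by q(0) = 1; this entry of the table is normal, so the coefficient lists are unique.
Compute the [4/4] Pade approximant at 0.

Taylor coefficients needed (expand at 0): a_0 = 1/3, a_1 = 11/20, a_2 = -11/160, a_3 = 11/960, a_4 = -11/5120, a_5 = 11/25600, a_6 = -11/122880, a_7 = 11/573440, a_8 = -11/2621440.
Write the denominator as Q(x) = 1 + q1*x + q2*x^2 + q3*x^3 + q4*x^4. Requiring Q*f - P = O(x^9) with deg P <= 4 kills the coefficients of x^5..x^8 in Q*f:
  x^5: a_5 + q1*a_4 + q2*a_3 + q3*a_2 + q4*a_1 = 0, i.e. 11/25600 + (-11/5120)*q1 + (11/960)*q2 + (-11/160)*q3 + (11/20)*q4 = 0.
  x^6: a_6 + q1*a_5 + q2*a_4 + q3*a_3 + q4*a_2 = 0, i.e. -11/122880 + (11/25600)*q1 + (-11/5120)*q2 + (11/960)*q3 + (-11/160)*q4 = 0.
  x^7: a_7 + q1*a_6 + q2*a_5 + q3*a_4 + q4*a_3 = 0, i.e. 11/573440 + (-11/122880)*q1 + (11/25600)*q2 + (-11/5120)*q3 + (11/960)*q4 = 0.
  x^8: a_8 + q1*a_7 + q2*a_6 + q3*a_5 + q4*a_4 = 0, i.e. -11/2621440 + (11/573440)*q1 + (-11/122880)*q2 + (11/25600)*q3 + (-11/5120)*q4 = 0.
Solving this linear system: q1 = 1/2, q2 = 9/112, q3 = 1/224, q4 = 1/17920.
The numerator is Q*f truncated at degree 4: P0 = a_0 = 1/3; P1 = a_1 + q1*a_0 = 43/60; P2 = a_2 + q1*a_1 + q2*a_0 = 261/1120; P3 = a_3 + q1*a_2 + q2*a_1 + q3*a_0 = 51/2240; P4 = a_4 + q1*a_3 + q2*a_2 + q3*a_1 + q4*a_0 = 19/35840.

The Pade approximant has numerator coefficients [1/3, 43/60, 261/1120, 51/2240, 19/35840]; denominator coefficients [1, 1/2, 9/112, 1/224, 1/17920].


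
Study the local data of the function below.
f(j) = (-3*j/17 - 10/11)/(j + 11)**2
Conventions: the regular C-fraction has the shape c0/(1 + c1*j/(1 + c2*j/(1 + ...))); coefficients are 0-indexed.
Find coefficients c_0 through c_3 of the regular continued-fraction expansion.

The regular C-fraction coefficients are [-10/1331, -23/1870, 37249/43010, -170/253].

Taylor coefficients (expand at 0): a_0 = -10/1331, a_1 = -23/248897, a_2 = 216/2737867, a_3 = -409/30116537.
c0 = a_0 = -10/1331. Peel one level at a time: if S = 1 + c*j/S' with S'(0) = 1, then c is the j-coefficient of S and S' = c*j/(S - 1).
S_1 = c0/f = 1 + (-23/1870)*j + (37249/3496900)*j^2 + ...; c1 = -23/1870.
S_2 = c1*j/(S_1 - 1) = 1 + (37249/43010)*j + (37249/64009)*j^2 + ...; c2 = 37249/43010.
S_3 = c2*j/(S_2 - 1) = 1 + (-170/253)*j + ...; c3 = -170/253.


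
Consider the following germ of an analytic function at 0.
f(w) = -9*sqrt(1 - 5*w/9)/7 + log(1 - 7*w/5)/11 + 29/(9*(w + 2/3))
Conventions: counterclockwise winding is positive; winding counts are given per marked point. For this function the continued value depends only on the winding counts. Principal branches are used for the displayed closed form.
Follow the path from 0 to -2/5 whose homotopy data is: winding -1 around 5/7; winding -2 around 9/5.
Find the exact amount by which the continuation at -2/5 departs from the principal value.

The rational part is single-valued and drops out of the difference; each branch term changes only by its own monodromy.
(-9/7)*sqrt(1 - w/(9/5)): winding -2 is even, the square root returns to the same sheet, contribution 0.
(1/11)*log(1 - w/(5/7)): each positive loop around 5/7 adds 2*pi*i to the log, so winding -1 contributes (1/11)*(-1)*2*pi*i = -(2/11)*pi*i.
Summing the contributions at w = -2/5 gives -(2/11)*pi*i.

Continued minus principal equals -(2/11)*pi*i.


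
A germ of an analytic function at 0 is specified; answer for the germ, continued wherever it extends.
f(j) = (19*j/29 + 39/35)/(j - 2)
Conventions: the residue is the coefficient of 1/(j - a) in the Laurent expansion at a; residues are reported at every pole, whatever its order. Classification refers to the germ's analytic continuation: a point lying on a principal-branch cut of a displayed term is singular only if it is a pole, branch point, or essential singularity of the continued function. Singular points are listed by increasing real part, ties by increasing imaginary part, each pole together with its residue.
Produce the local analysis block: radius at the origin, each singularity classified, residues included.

Denominator factor (j - 2): pole of order 1 at 2, modulus 2.
The radius of convergence is the smallest modulus among the singular points: 2.
At the order-1 pole 2 set g(j) = (j - (2))*f(j) = 19*j/29 + 39/35.
Simple pole: residue = g(a) at a = 2, which is 2461/1015.

Radius of convergence at 0: 2.
At 2: a pole of order 1; residue 2461/1015.


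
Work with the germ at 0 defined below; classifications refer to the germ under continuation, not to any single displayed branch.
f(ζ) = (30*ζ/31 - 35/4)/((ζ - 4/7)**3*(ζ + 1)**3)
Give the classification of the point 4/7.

The point is a pole of order 3.

The denominator factor ζ - 4/7 vanishes at 4/7 and appears to the power 3; the numerator there equals -7115/868, nonzero, and no other factor vanishes.
Hence a pole whose order is the multiplicity, 3.


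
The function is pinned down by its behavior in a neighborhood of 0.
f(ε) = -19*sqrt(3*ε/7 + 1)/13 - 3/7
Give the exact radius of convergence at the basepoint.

Branch term (-19/13)*sqrt(1 - ε/(-7/3)): its argument vanishes at ε = -7/3, a square-root branch point, modulus 7/3.
The radius of convergence is the smallest modulus among the singular points: 7/3.

The radius of convergence is 7/3.


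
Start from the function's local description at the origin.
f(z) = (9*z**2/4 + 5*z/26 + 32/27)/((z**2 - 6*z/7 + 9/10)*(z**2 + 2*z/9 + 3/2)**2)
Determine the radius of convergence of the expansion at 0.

Denominator factor (z**2 + 2*z/9 + 3/2)^2: discriminant -482/81, complex-conjugate roots (-1/9) + ((1/18)*sqrt(482))*i and (-1/9) - ((1/18)*sqrt(482))*i; poles of order 2, moduli (1/2)*sqrt(6) and (1/2)*sqrt(6).
Denominator factor (z**2 - 6*z/7 + 9/10): discriminant -702/245, complex-conjugate roots (3/7) + ((3/70)*sqrt(390))*i and (3/7) - ((3/70)*sqrt(390))*i; poles of order 1, moduli (3/10)*sqrt(10) and (3/10)*sqrt(10).
The radius of convergence is the smallest modulus among the singular points: (3/10)*sqrt(10).

The radius of convergence is (3/10)*sqrt(10).


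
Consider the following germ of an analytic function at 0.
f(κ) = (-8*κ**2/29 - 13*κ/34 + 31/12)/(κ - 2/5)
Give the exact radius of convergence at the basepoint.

Denominator factor (κ - 2/5): pole of order 1 at 2/5, modulus 2/5.
The radius of convergence is the smallest modulus among the singular points: 2/5.

The radius of convergence is 2/5.


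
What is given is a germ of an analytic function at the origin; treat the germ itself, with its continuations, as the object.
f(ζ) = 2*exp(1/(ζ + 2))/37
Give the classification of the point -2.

The exponent 1/(ζ - (-2)) has a pole at -2, so exp(1/(ζ - (-2))) takes every nonzero value near it: an essential singularity (not a pole of any order).

The point is an essential singularity.


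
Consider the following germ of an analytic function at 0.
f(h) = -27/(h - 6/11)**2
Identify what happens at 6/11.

The denominator factor h - 6/11 vanishes at 6/11 and appears to the power 2; the numerator there equals -27, nonzero, and no other factor vanishes.
Hence a pole whose order is the multiplicity, 2.

The point is a pole of order 2.


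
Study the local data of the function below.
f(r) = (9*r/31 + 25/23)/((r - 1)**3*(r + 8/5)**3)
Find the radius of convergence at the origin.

Denominator factor (r - 1)^3: pole of order 3 at 1, modulus 1.
Denominator factor (r + 8/5)^3: pole of order 3 at -8/5, modulus 8/5.
The radius of convergence is the smallest modulus among the singular points: 1.

The radius of convergence is 1.


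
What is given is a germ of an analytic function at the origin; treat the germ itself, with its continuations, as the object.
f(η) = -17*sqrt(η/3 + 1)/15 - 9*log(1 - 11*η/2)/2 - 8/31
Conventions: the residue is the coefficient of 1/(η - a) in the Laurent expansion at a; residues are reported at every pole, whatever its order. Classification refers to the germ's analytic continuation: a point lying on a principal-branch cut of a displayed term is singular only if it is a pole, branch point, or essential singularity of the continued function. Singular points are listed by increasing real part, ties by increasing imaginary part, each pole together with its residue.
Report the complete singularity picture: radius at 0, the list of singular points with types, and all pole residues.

Radius of convergence at 0: 2/11.
At -3: an algebraic (square-root) branch point.
At 2/11: a logarithmic branch point.

Branch term (-17/15)*sqrt(1 - η/(-3)): its argument vanishes at η = -3, a square-root branch point, modulus 3.
Branch term (-9/2)*log(1 - η/(2/11)): its argument vanishes at η = 2/11, a logarithmic branch point, modulus 2/11.
The radius of convergence is the smallest modulus among the singular points: 2/11.
List the singular points by increasing real part (a conjugate pair: the negative imaginary part first).


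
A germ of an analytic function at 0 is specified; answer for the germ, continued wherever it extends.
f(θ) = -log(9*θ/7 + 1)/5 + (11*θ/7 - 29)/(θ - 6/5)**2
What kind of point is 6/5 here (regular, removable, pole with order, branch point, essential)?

The point is a pole of order 2.

The denominator factor θ - 6/5 vanishes at 6/5 and appears to the power 2; the numerator there equals -949/35, nonzero, and no other factor vanishes.
The branch terms are analytic at this point.
Hence a pole whose order is the multiplicity, 2.


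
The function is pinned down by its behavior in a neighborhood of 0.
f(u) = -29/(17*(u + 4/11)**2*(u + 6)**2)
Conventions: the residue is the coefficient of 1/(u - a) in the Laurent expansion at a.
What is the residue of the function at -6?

The residue is -38599/2025788.

At the order-2 pole -6 set g(u) = (u - (-6))^2*f(u) = -29/(17*(u + 4/11)**2).
Order-2 pole: residue = g'(a); g'(-6) = -38599/2025788, so the residue is -38599/2025788.


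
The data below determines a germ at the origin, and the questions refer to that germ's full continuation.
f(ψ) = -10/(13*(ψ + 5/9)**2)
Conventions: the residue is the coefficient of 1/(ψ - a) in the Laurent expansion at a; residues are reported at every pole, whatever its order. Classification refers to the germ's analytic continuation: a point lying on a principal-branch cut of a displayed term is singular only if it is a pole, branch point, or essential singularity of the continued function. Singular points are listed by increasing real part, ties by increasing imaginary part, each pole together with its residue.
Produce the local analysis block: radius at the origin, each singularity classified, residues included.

Radius of convergence at 0: 5/9.
At -5/9: a pole of order 2; residue 0.

Denominator factor (ψ + 5/9)^2: pole of order 2 at -5/9, modulus 5/9.
The radius of convergence is the smallest modulus among the singular points: 5/9.
At the order-2 pole -5/9 set g(ψ) = (ψ - (-5/9))^2*f(ψ) = -10/13.
Order-2 pole: residue = g'(a); g'(-5/9) = 0, so the residue is 0.


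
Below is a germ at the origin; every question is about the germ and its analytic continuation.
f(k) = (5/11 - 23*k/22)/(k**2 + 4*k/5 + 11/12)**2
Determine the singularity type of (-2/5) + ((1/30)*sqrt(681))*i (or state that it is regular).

The denominator factor k**2 + 4*k/5 + 11/12 vanishes at (-2/5) + ((1/30)*sqrt(681))*i and appears to the power 2; the numerator there equals (48/55) - ((23/660)*sqrt(681))*i, nonzero, and no other factor vanishes.
Hence a pole whose order is the multiplicity, 2.

The point is a pole of order 2.


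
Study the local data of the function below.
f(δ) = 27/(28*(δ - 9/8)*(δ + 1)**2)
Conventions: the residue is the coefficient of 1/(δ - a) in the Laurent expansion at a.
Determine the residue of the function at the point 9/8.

The residue is 432/2023.

At the order-1 pole 9/8 set g(δ) = (δ - (9/8))*f(δ) = 27/(28*(δ + 1)**2).
Simple pole: residue = g(a) at a = 9/8, which is 432/2023.


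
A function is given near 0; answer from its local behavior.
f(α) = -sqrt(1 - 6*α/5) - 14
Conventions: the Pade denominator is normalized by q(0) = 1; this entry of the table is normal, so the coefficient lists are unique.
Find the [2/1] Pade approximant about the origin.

Taylor coefficients needed (expand at 0): a_0 = -15, a_1 = 3/5, a_2 = 9/50, a_3 = 27/250.
Write the denominator as Q(α) = 1 + q1*α. Requiring Q*f - P = O(α^4) with deg P <= 2 kills the coefficients of α^3..α^3 in Q*f:
  α^3: a_3 + q1*a_2 = 0, i.e. 27/250 + (9/50)*q1 = 0.
Solving this linear system: q1 = -3/5.
The numerator is Q*f truncated at degree 2: P0 = a_0 = -15; P1 = a_1 + q1*a_0 = 48/5; P2 = a_2 + q1*a_1 = -9/50.

The Pade approximant has numerator coefficients [-15, 48/5, -9/50]; denominator coefficients [1, -3/5].


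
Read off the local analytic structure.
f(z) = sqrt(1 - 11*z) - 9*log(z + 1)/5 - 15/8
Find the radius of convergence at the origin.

The radius of convergence is 1/11.

Branch term (-9/5)*log(1 - z/(-1)): its argument vanishes at z = -1, a logarithmic branch point, modulus 1.
Branch term (1)*sqrt(1 - z/(1/11)): its argument vanishes at z = 1/11, a square-root branch point, modulus 1/11.
The radius of convergence is the smallest modulus among the singular points: 1/11.


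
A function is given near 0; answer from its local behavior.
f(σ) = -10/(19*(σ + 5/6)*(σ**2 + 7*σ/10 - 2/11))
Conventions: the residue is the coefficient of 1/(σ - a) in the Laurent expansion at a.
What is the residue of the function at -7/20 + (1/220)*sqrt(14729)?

The residue is -495/133 + (4785/178087)*sqrt(14729).

The factor σ**2 + 7*σ/10 - 2/11 splits as (σ - a)(σ - a') with a = -7/20 + (1/220)*sqrt(14729), a' = -7/20 - (1/220)*sqrt(14729). At the order-1 pole a set g(σ) = (σ - a)*f(σ) = [-10/(19*(σ + 5/6))] / (σ - a').
Simple pole: residue = g(a) at a = -7/20 + (1/220)*sqrt(14729), which is -495/133 + (4785/178087)*sqrt(14729).


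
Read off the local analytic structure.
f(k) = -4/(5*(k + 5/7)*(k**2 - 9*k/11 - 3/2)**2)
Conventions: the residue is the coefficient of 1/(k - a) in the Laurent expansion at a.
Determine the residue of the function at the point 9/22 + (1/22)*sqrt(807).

The residue is 2324168/954845 - (10397839760/124368370281)*sqrt(807).

The factor k**2 - 9*k/11 - 3/2 splits as (k - a)(k - a') with a = 9/22 + (1/22)*sqrt(807), a' = 9/22 - (1/22)*sqrt(807). At the order-2 pole a set g(k) = (k - a)^2*f(k) = [-4/(5*(k + 5/7))] / (k - a')^2.
Order-2 pole: residue = g'(a); g'(9/22 + (1/22)*sqrt(807)) = 2324168/954845 - (10397839760/124368370281)*sqrt(807), so the residue is 2324168/954845 - (10397839760/124368370281)*sqrt(807).


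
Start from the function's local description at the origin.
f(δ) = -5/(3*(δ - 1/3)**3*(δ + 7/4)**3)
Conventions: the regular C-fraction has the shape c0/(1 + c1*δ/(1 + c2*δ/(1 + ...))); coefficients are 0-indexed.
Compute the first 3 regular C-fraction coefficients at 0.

Taylor coefficients (expand at 0): a_0 = 2880/343, a_1 = 146880/2401, a_2 = 5719680/16807.
c0 = a_0 = 2880/343. Peel one level at a time: if S = 1 + c*δ/S' with S'(0) = 1, then c is the δ-coefficient of S and S' = c*δ/(S - 1).
S_1 = c0/f = 1 + (-51/7)*δ + (615/49)*δ^2 + ...; c1 = -51/7.
S_2 = c1*δ/(S_1 - 1) = 1 + (205/119)*δ + ...; c2 = 205/119.

The regular C-fraction coefficients are [2880/343, -51/7, 205/119].


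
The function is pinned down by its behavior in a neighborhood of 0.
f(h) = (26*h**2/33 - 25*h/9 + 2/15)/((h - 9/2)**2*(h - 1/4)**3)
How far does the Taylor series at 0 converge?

The radius of convergence is 1/4.

Denominator factor (h - 1/4)^3: pole of order 3 at 1/4, modulus 1/4.
Denominator factor (h - 9/2)^2: pole of order 2 at 9/2, modulus 9/2.
The radius of convergence is the smallest modulus among the singular points: 1/4.


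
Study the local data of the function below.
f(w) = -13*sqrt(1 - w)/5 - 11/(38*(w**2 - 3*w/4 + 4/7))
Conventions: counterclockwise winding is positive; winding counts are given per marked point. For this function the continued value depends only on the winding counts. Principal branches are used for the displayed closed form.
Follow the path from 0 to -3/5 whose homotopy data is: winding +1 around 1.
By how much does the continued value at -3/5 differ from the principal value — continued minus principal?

The rational part is single-valued and drops out of the difference; each branch term changes only by its own monodromy.
(-13/5)*sqrt(1 - w/(1)): winding +1 is odd, the square root flips sign, contributing -2*(-13/5)*sqrt(1 - (-3/5)/(1)) = -2*(-13/5)*sqrt(8/5) = (52/25)*sqrt(10).
Summing the contributions at w = -3/5 gives (52/25)*sqrt(10).

Continued minus principal equals (52/25)*sqrt(10).


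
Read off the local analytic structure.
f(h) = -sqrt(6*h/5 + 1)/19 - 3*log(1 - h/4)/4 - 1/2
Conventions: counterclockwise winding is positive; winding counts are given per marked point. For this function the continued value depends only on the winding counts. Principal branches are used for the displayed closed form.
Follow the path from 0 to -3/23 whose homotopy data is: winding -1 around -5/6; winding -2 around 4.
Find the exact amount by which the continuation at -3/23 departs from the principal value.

The rational part is single-valued and drops out of the difference; each branch term changes only by its own monodromy.
(-3/4)*log(1 - h/(4)): each positive loop around 4 adds 2*pi*i to the log, so winding -2 contributes (-3/4)*(-2)*2*pi*i = (3)*pi*i.
(-1/19)*sqrt(1 - h/(-5/6)): winding -1 is odd, the square root flips sign, contributing -2*(-1/19)*sqrt(1 - (-3/23)/(-5/6)) = -2*(-1/19)*sqrt(97/115) = (2/2185)*sqrt(11155).
Summing the contributions at h = -3/23 gives ((2/2185)*sqrt(11155)) + ((3)*pi)*i.

Continued minus principal equals ((2/2185)*sqrt(11155)) + ((3)*pi)*i.
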